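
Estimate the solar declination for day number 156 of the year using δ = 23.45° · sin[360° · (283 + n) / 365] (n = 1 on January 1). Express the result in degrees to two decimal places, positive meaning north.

+22.42°

360 × (283 + 156) / 365 = 432.986°; sin(432.986°) = 0.9562.
δ = 23.45 × 0.9562 = 22.423° ≈ +22.42°.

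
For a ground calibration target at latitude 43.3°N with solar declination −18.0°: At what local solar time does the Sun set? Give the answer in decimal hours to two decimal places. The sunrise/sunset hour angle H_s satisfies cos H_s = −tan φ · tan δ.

cos H_s = −tan(43.3°) · tan(-18.0°) = 0.3062, so H_s = arccos(0.3062) = 72.17°.
Sunset is at 12 + H_s/15 = 12 + 4.811 = 16.811 h local solar time.

16.81 h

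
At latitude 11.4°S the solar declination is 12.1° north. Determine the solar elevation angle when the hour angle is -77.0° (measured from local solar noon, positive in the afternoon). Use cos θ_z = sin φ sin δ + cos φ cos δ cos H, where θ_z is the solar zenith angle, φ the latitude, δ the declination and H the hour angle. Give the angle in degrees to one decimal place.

10.0°

With φ = -11.4°, δ = 12.1°, H = -77.00°: sin φ sin δ = -0.0414, cos φ cos δ cos H = 0.2156, so cos θ_z = 0.1742.
θ_z = arccos(0.1742) = 79.97°, so the elevation is 90° − 79.97° = 10.03°.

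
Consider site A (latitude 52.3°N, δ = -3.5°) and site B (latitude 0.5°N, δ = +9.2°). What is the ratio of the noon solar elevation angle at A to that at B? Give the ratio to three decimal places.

A: 90° − |52.3 − (-3.5)| = 34.20°.
B: 90° − |0.5 − (9.2)| = 81.30°.
Ratio A/B = 34.2000 / 81.3000 = 0.4207.

0.421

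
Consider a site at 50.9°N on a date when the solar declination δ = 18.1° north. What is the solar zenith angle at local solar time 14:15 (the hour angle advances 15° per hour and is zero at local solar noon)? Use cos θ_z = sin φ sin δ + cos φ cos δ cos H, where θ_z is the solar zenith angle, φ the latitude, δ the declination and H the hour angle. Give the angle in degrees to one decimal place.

42.3°

Hour angle H = 15° × (14.25 − 12) = 33.75°.
With φ = 50.9°, δ = 18.1°, H = 33.75°: sin φ sin δ = 0.2411, cos φ cos δ cos H = 0.4984, so cos θ_z = 0.7395.
θ_z = arccos(0.7395) = 42.31°.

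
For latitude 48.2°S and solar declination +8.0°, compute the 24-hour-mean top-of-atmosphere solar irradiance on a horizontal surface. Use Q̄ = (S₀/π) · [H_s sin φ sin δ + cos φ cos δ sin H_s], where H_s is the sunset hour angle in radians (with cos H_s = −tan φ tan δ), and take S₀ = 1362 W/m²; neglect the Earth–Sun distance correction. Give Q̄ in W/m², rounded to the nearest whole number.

219 W/m²

The sunset hour angle satisfies cos H_s = −tan φ tan δ = 0.1572, giving H_s = 80.96°. In radians, H_s = 1.4130.
H_s sin φ sin δ = 1.4130 × -0.7455 × 0.1392 = -0.1466.
cos φ cos δ sin H_s = 0.6665 × 0.9903 × 0.9876 = 0.6519.
Q̄ = (1362/π) × (-0.1466 + 0.6519) = 433.54 × 0.5053 = 219.07 W/m².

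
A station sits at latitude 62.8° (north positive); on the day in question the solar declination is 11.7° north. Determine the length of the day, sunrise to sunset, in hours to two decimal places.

cos H_s = −tan(62.8°) · tan(11.7°) = -0.4030, so H_s = arccos(-0.4030) = 113.77°.
Day length = 2 H_s / 15° h⁻¹ = 227.54° / 15 = 15.169 h.

15.17 hours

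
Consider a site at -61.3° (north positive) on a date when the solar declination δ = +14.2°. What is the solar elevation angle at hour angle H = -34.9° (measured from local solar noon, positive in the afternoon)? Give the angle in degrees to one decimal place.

cos θ_z = sin φ sin δ + cos φ cos δ cos H = (-0.8771)(0.2453) + (0.4802)(0.9694)(0.8202) = 0.1667.
θ_z = arccos(0.1667) = 80.40°, so the elevation is 90° − 80.40° = 9.60°.

9.6°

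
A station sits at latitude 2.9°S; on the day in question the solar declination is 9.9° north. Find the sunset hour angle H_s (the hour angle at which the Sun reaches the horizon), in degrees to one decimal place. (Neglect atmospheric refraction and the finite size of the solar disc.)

cos H_s = −tan(-2.9°) · tan(9.9°) = 0.0088, so H_s = arccos(0.0088) = 89.50°.

89.5°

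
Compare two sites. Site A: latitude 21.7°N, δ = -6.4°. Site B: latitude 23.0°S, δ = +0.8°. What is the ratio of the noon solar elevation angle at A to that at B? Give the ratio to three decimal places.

A: 90° − |21.7 − (-6.4)| = 61.90°.
B: 90° − |-23.0 − (0.8)| = 66.20°.
Ratio A/B = 61.9000 / 66.2000 = 0.9350.

0.935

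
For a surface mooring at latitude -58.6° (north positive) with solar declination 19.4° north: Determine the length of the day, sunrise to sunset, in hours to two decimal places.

7.30 hours

−tan φ tan δ = −(-1.6383)(0.3522) = 0.5770; H_s = arccos(0.5770) = 54.76°.
Day length = 2 H_s / 15° h⁻¹ = 109.52° / 15 = 7.301 h.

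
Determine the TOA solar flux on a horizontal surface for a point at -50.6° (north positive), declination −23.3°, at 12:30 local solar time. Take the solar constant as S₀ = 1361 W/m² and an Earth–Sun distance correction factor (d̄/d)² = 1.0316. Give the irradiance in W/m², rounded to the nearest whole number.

1241 W/m²

Hour angle H = 15° × (12.5 − 12) = 7.50°.
cos θ_z = sin(-50.6°) sin(-23.3°) + cos(-50.6°) cos(-23.3°) cos(7.50°) = 0.3057 + 0.5780 = 0.8837.
Top-of-atmosphere irradiance = S₀ (d̄/d)² cos θ_z = 1361 × 1.0316 × 0.8837 = 1240.72 W/m².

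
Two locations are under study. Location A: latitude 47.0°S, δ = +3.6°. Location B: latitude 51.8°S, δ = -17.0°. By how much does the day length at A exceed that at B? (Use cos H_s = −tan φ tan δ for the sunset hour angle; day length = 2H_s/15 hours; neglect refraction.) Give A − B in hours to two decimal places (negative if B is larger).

A: H_s = arccos(−tan -47.0° · tan 3.6°) = 86.13°, so 2H_s/15 = 11.4840 h.
B: H_s = arccos(−tan -51.8° · tan -17.0°) = 112.86°, so 2H_s/15 = 15.0480 h.
A − B = 11.4840 − 15.0480 = -3.5640 h.

-3.56 h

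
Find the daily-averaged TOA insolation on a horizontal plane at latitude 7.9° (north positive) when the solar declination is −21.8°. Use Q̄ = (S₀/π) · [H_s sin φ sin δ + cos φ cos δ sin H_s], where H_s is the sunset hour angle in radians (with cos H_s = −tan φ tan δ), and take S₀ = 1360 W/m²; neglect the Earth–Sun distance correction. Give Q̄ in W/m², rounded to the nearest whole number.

364 W/m²

The sunset hour angle satisfies cos H_s = −tan φ tan δ = 0.0555, giving H_s = 86.82°. In radians, H_s = 1.5153.
H_s sin φ sin δ = 1.5153 × 0.1374 × -0.3714 = -0.0773.
cos φ cos δ sin H_s = 0.9905 × 0.9285 × 0.9985 = 0.9183.
Q̄ = (1360/π) × (-0.0773 + 0.9183) = 432.90 × 0.8410 = 364.07 W/m².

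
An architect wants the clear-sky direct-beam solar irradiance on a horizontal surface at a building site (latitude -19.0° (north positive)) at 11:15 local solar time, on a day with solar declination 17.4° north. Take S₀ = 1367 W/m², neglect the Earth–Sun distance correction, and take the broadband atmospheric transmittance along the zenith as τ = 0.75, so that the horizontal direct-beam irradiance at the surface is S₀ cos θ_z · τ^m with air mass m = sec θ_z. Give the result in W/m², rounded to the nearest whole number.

747 W/m²

Hour angle H = 15° × (11.25 − 12) = -11.25°.
With φ = -19.0°, δ = 17.4°, H = -11.25°: sin φ sin δ = -0.0974, cos φ cos δ cos H = 0.8849, so cos θ_z = 0.7875.
Air mass m = 1/cos θ_z = 1/0.7875 = 1.270; τ^m = 0.75^1.270 = 0.6939.
Surface direct beam = 1367 × 0.7875 × 0.6939 = 746.99 W/m².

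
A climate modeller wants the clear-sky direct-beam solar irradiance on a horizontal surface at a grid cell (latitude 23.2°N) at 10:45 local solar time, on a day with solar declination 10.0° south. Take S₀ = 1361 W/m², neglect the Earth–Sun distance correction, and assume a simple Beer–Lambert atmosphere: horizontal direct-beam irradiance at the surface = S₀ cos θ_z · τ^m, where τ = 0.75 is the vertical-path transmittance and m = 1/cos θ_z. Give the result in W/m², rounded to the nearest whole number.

Hour angle H = 15° × (10.75 − 12) = -18.75°.
cos θ_z = sin(23.2°) sin(-10.0°) + cos(23.2°) cos(-10.0°) cos(-18.75°) = -0.0684 + 0.8571 = 0.7887.
Air mass m = 1/cos θ_z = 1/0.7887 = 1.268; τ^m = 0.75^1.268 = 0.6943.
Surface direct beam = 1361 × 0.7887 × 0.6943 = 745.28 W/m².

745 W/m²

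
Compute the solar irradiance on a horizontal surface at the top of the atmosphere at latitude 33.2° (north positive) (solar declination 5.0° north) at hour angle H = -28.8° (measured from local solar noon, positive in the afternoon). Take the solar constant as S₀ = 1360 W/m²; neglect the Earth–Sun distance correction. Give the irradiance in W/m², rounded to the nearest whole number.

1058 W/m²

cos θ_z = sin(33.2°) sin(5.0°) + cos(33.2°) cos(5.0°) cos(-28.80°) = 0.0477 + 0.7305 = 0.7782.
Top-of-atmosphere irradiance = S₀ cos θ_z = 1360 × 0.7782 = 1058.35 W/m².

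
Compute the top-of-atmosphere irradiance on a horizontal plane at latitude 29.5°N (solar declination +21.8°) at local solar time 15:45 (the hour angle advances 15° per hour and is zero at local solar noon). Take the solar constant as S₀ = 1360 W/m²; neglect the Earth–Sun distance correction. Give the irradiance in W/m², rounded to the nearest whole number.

Hour angle H = 15° × (15.75 − 12) = 56.25°.
With φ = 29.5°, δ = 21.8°, H = 56.25°: sin φ sin δ = 0.1829, cos φ cos δ cos H = 0.4490, so cos θ_z = 0.6319.
Top-of-atmosphere irradiance = S₀ cos θ_z = 1360 × 0.6319 = 859.38 W/m².

859 W/m²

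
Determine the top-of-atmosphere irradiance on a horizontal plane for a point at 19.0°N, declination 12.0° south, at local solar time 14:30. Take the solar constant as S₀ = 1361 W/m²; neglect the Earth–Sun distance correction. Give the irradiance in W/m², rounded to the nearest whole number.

Hour angle H = 15° × (14.5 − 12) = 37.50°.
cos θ_z = sin φ sin δ + cos φ cos δ cos H = (0.3256)(-0.2079) + (0.9455)(0.9781)(0.7934) = 0.6660.
Top-of-atmosphere irradiance = S₀ cos θ_z = 1361 × 0.6660 = 906.43 W/m².

906 W/m²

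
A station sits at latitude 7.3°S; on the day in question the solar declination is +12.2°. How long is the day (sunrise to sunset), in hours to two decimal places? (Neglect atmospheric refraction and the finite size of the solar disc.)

cos H_s = −tan(-7.3°) · tan(12.2°) = 0.0277, so H_s = arccos(0.0277) = 88.41°.
Day length = 2 H_s / 15° h⁻¹ = 176.82° / 15 = 11.788 h.

11.79 hours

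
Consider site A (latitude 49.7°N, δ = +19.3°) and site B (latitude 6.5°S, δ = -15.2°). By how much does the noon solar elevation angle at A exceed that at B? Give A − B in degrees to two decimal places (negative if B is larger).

-21.70°

A: 90° − |49.7 − (19.3)| = 59.60°.
B: 90° − |-6.5 − (-15.2)| = 81.30°.
A − B = 59.60 − 81.30 = -21.70°.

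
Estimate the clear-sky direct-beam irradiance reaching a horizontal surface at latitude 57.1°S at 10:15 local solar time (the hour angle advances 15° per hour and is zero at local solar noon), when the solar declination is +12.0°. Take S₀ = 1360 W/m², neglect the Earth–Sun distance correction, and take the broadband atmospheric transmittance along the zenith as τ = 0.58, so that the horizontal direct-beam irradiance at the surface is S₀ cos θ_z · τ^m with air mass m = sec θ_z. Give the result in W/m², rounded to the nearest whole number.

Hour angle H = 15° × (10.25 − 12) = -26.25°.
cos θ_z = sin(-57.1°) sin(12.0°) + cos(-57.1°) cos(12.0°) cos(-26.25°) = -0.1746 + 0.4765 = 0.3019.
Air mass m = 1/cos θ_z = 1/0.3019 = 3.312; τ^m = 0.58^3.312 = 0.1646.
Surface direct beam = 1360 × 0.3019 × 0.1646 = 67.58 W/m².

68 W/m²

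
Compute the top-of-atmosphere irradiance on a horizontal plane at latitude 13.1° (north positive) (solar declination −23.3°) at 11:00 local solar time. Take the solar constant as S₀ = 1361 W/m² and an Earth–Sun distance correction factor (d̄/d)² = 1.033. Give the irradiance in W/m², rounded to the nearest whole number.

Hour angle H = 15° × (11 − 12) = -15.00°.
cos θ_z = sin φ sin δ + cos φ cos δ cos H = (0.2267)(-0.3955) + (0.9740)(0.9184)(0.9659) = 0.7744.
Top-of-atmosphere irradiance = S₀ (d̄/d)² cos θ_z = 1361 × 1.033 × 0.7744 = 1088.74 W/m².

1089 W/m²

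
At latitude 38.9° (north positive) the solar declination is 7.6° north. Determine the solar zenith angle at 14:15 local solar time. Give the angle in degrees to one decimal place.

Hour angle H = 15° × (14.25 − 12) = 33.75°.
cos θ_z = sin φ sin δ + cos φ cos δ cos H = (0.6280)(0.1323) + (0.7782)(0.9912)(0.8315) = 0.7245.
θ_z = arccos(0.7245) = 43.57°.

43.6°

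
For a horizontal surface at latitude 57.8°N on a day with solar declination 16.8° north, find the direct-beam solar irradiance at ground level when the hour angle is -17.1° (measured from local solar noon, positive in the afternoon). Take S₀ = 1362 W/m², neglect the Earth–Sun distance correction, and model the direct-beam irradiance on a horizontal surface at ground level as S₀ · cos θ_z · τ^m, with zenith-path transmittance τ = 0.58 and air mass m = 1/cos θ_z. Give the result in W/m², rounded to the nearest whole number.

474 W/m²

cos θ_z = sin(57.8°) sin(16.8°) + cos(57.8°) cos(16.8°) cos(-17.10°) = 0.2446 + 0.4876 = 0.7322.
Air mass m = 1/cos θ_z = 1/0.7322 = 1.366; τ^m = 0.58^1.366 = 0.4752.
Surface direct beam = 1362 × 0.7322 × 0.4752 = 473.90 W/m².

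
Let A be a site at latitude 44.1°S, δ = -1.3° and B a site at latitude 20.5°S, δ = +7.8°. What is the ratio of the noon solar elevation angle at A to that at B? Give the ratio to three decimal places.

A: 90° − |-44.1 − (-1.3)| = 47.20°.
B: 90° − |-20.5 − (7.8)| = 61.70°.
Ratio A/B = 47.2000 / 61.7000 = 0.7650.

0.765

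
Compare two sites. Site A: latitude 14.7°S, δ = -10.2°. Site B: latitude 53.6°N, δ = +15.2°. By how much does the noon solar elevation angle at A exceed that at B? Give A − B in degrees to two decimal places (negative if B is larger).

+33.90°

A: 90° − |-14.7 − (-10.2)| = 85.50°.
B: 90° − |53.6 − (15.2)| = 51.60°.
A − B = 85.50 − 51.60 = 33.90°.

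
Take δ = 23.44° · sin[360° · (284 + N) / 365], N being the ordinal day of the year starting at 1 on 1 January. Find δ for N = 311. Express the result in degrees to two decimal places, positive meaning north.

360 × (284 + 311) / 365 = 586.849°; sin(586.849°) = -0.7296.
δ = 23.44 × -0.7296 = -17.102° ≈ -17.10°.

-17.10°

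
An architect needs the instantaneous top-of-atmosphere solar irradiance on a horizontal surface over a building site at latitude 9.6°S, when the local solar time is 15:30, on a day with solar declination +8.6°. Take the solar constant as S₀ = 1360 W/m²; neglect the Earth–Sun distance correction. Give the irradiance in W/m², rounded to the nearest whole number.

773 W/m²

Hour angle H = 15° × (15.5 − 12) = 52.50°.
cos θ_z = sin(-9.6°) sin(8.6°) + cos(-9.6°) cos(8.6°) cos(52.50°) = -0.0249 + 0.5935 = 0.5686.
Top-of-atmosphere irradiance = S₀ cos θ_z = 1360 × 0.5686 = 773.30 W/m².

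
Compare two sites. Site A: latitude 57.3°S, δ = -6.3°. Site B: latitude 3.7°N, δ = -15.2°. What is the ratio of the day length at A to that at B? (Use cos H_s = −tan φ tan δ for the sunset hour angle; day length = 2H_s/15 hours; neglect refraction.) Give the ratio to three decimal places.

1.123

A: H_s = arccos(−tan -57.3° · tan -6.3°) = 99.90°, so 2H_s/15 = 13.3200 h.
B: H_s = arccos(−tan 3.7° · tan -15.2°) = 88.99°, so 2H_s/15 = 11.8653 h.
Ratio A/B = 13.3200 / 11.8653 = 1.1226.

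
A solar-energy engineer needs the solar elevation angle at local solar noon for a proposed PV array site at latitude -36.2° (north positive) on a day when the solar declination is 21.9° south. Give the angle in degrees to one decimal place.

At local solar noon the hour angle is zero, so the elevation is 90° − |φ − δ| = 90° − |-36.2° − (-21.9°)| = 90° − 14.3° = 75.7°.

75.7°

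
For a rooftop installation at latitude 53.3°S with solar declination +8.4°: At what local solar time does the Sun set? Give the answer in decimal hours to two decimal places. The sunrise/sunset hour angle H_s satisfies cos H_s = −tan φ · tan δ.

−tan φ tan δ = −(-1.3416)(0.1477) = 0.1982; H_s = arccos(0.1982) = 78.57°.
Sunset is at 12 + H_s/15 = 12 + 5.238 = 17.238 h local solar time.

17.24 h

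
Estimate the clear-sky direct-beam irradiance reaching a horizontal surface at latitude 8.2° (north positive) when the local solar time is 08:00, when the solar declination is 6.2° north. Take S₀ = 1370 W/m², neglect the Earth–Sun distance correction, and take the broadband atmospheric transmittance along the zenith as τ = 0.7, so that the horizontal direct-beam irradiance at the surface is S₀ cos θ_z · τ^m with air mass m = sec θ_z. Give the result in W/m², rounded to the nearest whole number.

Hour angle H = 15° × (8 − 12) = -60.00°.
cos θ_z = sin φ sin δ + cos φ cos δ cos H = (0.1426)(0.1080) + (0.9898)(0.9942)(0.5000) = 0.5074.
Air mass m = 1/cos θ_z = 1/0.5074 = 1.971; τ^m = 0.7^1.971 = 0.4951.
Surface direct beam = 1370 × 0.5074 × 0.4951 = 344.16 W/m².

344 W/m²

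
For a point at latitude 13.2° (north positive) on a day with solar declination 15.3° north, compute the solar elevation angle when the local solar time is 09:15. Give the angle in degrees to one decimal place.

Hour angle H = 15° × (9.25 − 12) = -41.25°.
cos θ_z = sin φ sin δ + cos φ cos δ cos H = (0.2284)(0.2639) + (0.9736)(0.9646)(0.7518) = 0.7663.
θ_z = arccos(0.7663) = 39.98°, so the elevation is 90° − 39.98° = 50.02°.

50.0°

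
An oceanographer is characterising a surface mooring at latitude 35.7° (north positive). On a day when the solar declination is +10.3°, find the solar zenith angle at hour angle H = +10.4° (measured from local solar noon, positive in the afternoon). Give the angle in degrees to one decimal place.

27.1°

cos θ_z = sin φ sin δ + cos φ cos δ cos H = (0.5835)(0.1788) + (0.8121)(0.9839)(0.9836) = 0.8903.
θ_z = arccos(0.8903) = 27.09°.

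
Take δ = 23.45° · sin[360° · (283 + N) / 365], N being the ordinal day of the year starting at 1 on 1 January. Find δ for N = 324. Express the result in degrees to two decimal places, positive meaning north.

-20.03°

360 × (283 + 324) / 365 = 598.685°; sin(598.685°) = -0.8543.
δ = 23.45 × -0.8543 = -20.033° ≈ -20.03°.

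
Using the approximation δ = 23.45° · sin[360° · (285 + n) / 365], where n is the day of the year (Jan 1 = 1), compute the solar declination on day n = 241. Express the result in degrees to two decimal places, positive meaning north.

360 × (285 + 241) / 365 = 518.795°; sin(518.795°) = 0.3617.
δ = 23.45 × 0.3617 = 8.482° ≈ +8.48°.

+8.48°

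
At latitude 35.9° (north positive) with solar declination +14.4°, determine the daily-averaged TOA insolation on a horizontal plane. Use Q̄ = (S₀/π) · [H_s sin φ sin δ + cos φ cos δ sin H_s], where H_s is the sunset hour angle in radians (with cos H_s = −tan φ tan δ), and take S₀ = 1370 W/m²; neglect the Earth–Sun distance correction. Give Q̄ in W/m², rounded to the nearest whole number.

The sunset hour angle satisfies cos H_s = −tan φ tan δ = -0.1859, giving H_s = 100.71°. In radians, H_s = 1.7577.
H_s sin φ sin δ = 1.7577 × 0.5864 × 0.2487 = 0.2563.
cos φ cos δ sin H_s = 0.8100 × 0.9686 × 0.9826 = 0.7709.
Q̄ = (1370/π) × (0.2563 + 0.7709) = 436.08 × 1.0272 = 447.94 W/m².

448 W/m²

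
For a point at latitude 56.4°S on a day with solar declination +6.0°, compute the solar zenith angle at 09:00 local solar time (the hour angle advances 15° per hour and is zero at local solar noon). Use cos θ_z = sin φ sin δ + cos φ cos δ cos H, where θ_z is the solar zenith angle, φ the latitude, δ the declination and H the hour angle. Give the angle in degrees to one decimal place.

72.4°

Hour angle H = 15° × (9 − 12) = -45.00°.
cos θ_z = sin(-56.4°) sin(6.0°) + cos(-56.4°) cos(6.0°) cos(-45.00°) = -0.0871 + 0.3892 = 0.3021.
θ_z = arccos(0.3021) = 72.42°.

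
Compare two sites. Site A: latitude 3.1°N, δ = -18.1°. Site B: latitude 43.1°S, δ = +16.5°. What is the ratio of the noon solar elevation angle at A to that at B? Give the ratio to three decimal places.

A: 90° − |3.1 − (-18.1)| = 68.80°.
B: 90° − |-43.1 − (16.5)| = 30.40°.
Ratio A/B = 68.8000 / 30.4000 = 2.2632.

2.263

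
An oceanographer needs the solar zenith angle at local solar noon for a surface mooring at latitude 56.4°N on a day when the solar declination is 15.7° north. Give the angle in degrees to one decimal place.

At local solar noon the hour angle is zero, so the zenith angle is |φ − δ| = |56.4° − (15.7°)| = 40.7°.

40.7°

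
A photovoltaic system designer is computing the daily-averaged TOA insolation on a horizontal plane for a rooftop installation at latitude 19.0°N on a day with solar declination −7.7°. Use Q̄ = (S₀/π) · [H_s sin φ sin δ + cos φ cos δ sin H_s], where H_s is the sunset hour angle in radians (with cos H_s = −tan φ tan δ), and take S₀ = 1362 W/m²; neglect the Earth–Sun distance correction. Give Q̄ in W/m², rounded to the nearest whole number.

−tan φ tan δ = −(0.3443)(-0.1352) = 0.0465; H_s = arccos(0.0465) = 87.33°. In radians, H_s = 1.5242.
H_s sin φ sin δ = 1.5242 × 0.3256 × -0.1340 = -0.0665.
cos φ cos δ sin H_s = 0.9455 × 0.9910 × 0.9989 = 0.9360.
Q̄ = (1362/π) × (-0.0665 + 0.9360) = 433.54 × 0.8695 = 376.96 W/m².

377 W/m²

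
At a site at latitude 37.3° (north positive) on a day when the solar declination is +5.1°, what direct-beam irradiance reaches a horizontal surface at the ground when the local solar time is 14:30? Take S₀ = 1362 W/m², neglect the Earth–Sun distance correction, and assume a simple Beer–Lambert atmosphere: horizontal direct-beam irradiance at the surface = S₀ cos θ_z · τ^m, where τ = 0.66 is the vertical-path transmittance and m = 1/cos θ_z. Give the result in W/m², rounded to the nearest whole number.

Hour angle H = 15° × (14.5 − 12) = 37.50°.
With φ = 37.3°, δ = 5.1°, H = 37.50°: sin φ sin δ = 0.0539, cos φ cos δ cos H = 0.6286, so cos θ_z = 0.6825.
Air mass m = 1/cos θ_z = 1/0.6825 = 1.465; τ^m = 0.66^1.465 = 0.5440.
Surface direct beam = 1362 × 0.6825 × 0.5440 = 505.68 W/m².

506 W/m²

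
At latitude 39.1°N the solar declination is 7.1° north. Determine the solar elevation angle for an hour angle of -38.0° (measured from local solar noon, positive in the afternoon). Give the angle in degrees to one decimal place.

43.2°

With φ = 39.1°, δ = 7.1°, H = -38.00°: sin φ sin δ = 0.0780, cos φ cos δ cos H = 0.6068, so cos θ_z = 0.6848.
θ_z = arccos(0.6848) = 46.78°, so the elevation is 90° − 46.78° = 43.22°.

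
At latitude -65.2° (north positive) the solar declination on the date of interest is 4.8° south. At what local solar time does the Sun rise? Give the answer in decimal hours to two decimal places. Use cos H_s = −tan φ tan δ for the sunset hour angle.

The sunset hour angle satisfies cos H_s = −tan φ tan δ = -0.1817, giving H_s = 100.47°.
Sunrise is at 12 − H_s/15 = 12 − 6.698 = 5.302 h local solar time.

5.30 h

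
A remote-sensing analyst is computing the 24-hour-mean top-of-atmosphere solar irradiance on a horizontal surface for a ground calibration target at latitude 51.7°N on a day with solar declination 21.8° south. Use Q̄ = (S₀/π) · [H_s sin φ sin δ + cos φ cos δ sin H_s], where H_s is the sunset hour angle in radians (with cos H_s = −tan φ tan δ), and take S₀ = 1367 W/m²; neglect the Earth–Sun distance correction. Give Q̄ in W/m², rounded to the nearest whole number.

84 W/m²

−tan φ tan δ = −(1.2662)(-0.4000) = 0.5065; H_s = arccos(0.5065) = 59.57°. In radians, H_s = 1.0397.
H_s sin φ sin δ = 1.0397 × 0.7848 × -0.3714 = -0.3030.
cos φ cos δ sin H_s = 0.6198 × 0.9285 × 0.8623 = 0.4962.
Q̄ = (1367/π) × (-0.3030 + 0.4962) = 435.13 × 0.1932 = 84.07 W/m².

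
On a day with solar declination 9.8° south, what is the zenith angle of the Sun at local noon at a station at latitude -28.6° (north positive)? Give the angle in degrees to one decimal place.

18.8°

At local solar noon the hour angle is zero, so the zenith angle is |φ − δ| = |-28.6° − (-9.8°)| = 18.8°.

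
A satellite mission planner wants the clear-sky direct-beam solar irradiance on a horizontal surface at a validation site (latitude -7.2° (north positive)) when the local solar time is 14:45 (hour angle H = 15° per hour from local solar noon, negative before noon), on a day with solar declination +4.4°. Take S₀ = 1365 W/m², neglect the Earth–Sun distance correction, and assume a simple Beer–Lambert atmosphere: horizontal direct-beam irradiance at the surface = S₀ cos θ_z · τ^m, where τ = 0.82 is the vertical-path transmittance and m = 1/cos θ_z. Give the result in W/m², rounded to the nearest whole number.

Hour angle H = 15° × (14.75 − 12) = 41.25°.
cos θ_z = sin(-7.2°) sin(4.4°) + cos(-7.2°) cos(4.4°) cos(41.25°) = -0.0096 + 0.7437 = 0.7341.
Air mass m = 1/cos θ_z = 1/0.7341 = 1.362; τ^m = 0.82^1.362 = 0.7632.
Surface direct beam = 1365 × 0.7341 × 0.7632 = 764.76 W/m².

765 W/m²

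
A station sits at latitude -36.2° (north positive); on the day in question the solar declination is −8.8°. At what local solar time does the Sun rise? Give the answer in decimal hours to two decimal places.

5.57 h

cos H_s = −tan(-36.2°) · tan(-8.8°) = -0.1133, so H_s = arccos(-0.1133) = 96.51°.
Sunrise is at 12 − H_s/15 = 12 − 6.434 = 5.566 h local solar time.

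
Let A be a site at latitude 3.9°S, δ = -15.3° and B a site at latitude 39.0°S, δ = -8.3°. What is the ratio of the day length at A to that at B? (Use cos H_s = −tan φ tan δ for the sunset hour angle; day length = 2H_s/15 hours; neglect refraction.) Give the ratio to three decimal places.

0.941

A: H_s = arccos(−tan -3.9° · tan -15.3°) = 91.07°, so 2H_s/15 = 12.1427 h.
B: H_s = arccos(−tan -39.0° · tan -8.3°) = 96.78°, so 2H_s/15 = 12.9040 h.
Ratio A/B = 12.1427 / 12.9040 = 0.9410.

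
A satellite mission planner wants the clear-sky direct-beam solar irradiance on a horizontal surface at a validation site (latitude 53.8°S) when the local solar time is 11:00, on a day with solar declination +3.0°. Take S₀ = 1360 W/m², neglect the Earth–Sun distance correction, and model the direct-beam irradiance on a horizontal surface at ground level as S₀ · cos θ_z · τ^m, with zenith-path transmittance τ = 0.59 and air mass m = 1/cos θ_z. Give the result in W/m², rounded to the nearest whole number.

Hour angle H = 15° × (11 − 12) = -15.00°.
cos θ_z = sin φ sin δ + cos φ cos δ cos H = (-0.8070)(0.0523) + (0.5906)(0.9986)(0.9659) = 0.5275.
Air mass m = 1/cos θ_z = 1/0.5275 = 1.896; τ^m = 0.59^1.896 = 0.3677.
Surface direct beam = 1360 × 0.5275 × 0.3677 = 263.79 W/m².

264 W/m²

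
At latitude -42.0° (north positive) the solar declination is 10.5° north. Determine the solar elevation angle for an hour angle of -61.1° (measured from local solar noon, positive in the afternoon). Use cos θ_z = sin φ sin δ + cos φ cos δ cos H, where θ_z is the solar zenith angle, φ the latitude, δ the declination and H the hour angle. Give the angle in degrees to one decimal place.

cos θ_z = sin φ sin δ + cos φ cos δ cos H = (-0.6691)(0.1822) + (0.7431)(0.9833)(0.4833) = 0.2312.
θ_z = arccos(0.2312) = 76.63°, so the elevation is 90° − 76.63° = 13.37°.

13.4°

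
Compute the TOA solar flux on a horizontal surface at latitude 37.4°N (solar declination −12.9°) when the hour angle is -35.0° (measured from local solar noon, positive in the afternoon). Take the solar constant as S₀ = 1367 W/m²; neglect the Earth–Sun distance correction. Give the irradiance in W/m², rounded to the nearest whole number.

With φ = 37.4°, δ = -12.9°, H = -35.00°: sin φ sin δ = -0.1356, cos φ cos δ cos H = 0.6343, so cos θ_z = 0.4987.
Top-of-atmosphere irradiance = S₀ cos θ_z = 1367 × 0.4987 = 681.72 W/m².

682 W/m²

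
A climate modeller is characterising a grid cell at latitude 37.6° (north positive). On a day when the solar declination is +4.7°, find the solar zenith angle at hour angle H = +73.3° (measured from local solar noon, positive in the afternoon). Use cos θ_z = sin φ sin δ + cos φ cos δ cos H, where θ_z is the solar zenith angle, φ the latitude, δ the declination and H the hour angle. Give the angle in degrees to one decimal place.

73.9°

With φ = 37.6°, δ = 4.7°, H = 73.30°: sin φ sin δ = 0.0500, cos φ cos δ cos H = 0.2269, so cos θ_z = 0.2769.
θ_z = arccos(0.2769) = 73.92°.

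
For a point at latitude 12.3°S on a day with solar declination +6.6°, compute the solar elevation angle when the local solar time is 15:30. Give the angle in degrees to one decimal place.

34.5°

Hour angle H = 15° × (15.5 − 12) = 52.50°.
With φ = -12.3°, δ = 6.6°, H = 52.50°: sin φ sin δ = -0.0245, cos φ cos δ cos H = 0.5908, so cos θ_z = 0.5663.
θ_z = arccos(0.5663) = 55.51°, so the elevation is 90° − 55.51° = 34.49°.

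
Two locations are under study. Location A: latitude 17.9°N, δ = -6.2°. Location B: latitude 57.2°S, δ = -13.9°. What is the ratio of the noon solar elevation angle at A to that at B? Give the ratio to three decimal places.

1.411

A: 90° − |17.9 − (-6.2)| = 65.90°.
B: 90° − |-57.2 − (-13.9)| = 46.70°.
Ratio A/B = 65.9000 / 46.7000 = 1.4111.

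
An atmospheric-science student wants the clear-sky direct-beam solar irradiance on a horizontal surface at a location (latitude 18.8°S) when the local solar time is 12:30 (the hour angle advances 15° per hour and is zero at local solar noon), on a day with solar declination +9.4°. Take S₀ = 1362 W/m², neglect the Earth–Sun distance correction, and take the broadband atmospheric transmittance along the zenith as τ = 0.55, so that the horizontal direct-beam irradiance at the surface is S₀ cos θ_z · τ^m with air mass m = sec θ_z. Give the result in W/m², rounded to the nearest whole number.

600 W/m²

Hour angle H = 15° × (12.5 − 12) = 7.50°.
cos θ_z = sin φ sin δ + cos φ cos δ cos H = (-0.3223)(0.1633) + (0.9466)(0.9866)(0.9914) = 0.8733.
Air mass m = 1/cos θ_z = 1/0.8733 = 1.145; τ^m = 0.55^1.145 = 0.5043.
Surface direct beam = 1362 × 0.8733 × 0.5043 = 599.83 W/m².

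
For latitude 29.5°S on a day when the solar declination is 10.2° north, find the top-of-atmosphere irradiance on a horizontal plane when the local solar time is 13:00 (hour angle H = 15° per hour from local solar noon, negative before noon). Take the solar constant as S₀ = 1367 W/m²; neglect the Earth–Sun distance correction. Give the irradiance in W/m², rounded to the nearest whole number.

1012 W/m²

Hour angle H = 15° × (13 − 12) = 15.00°.
cos θ_z = sin(-29.5°) sin(10.2°) + cos(-29.5°) cos(10.2°) cos(15.00°) = -0.0872 + 0.8274 = 0.7402.
Top-of-atmosphere irradiance = S₀ cos θ_z = 1367 × 0.7402 = 1011.85 W/m².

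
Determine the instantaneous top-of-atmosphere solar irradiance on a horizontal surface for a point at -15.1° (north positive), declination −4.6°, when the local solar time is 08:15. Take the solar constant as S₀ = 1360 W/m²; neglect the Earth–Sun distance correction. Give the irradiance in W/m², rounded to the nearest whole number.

Hour angle H = 15° × (8.25 − 12) = -56.25°.
With φ = -15.1°, δ = -4.6°, H = -56.25°: sin φ sin δ = 0.0209, cos φ cos δ cos H = 0.5347, so cos θ_z = 0.5556.
Top-of-atmosphere irradiance = S₀ cos θ_z = 1360 × 0.5556 = 755.62 W/m².

756 W/m²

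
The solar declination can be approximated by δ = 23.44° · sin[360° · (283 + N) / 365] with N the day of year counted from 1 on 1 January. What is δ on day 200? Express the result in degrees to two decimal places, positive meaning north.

+21.00°

360 × (283 + 200) / 365 = 476.384°; sin(476.384°) = 0.8958.
δ = 23.44 × 0.8958 = 20.998° ≈ +21.00°.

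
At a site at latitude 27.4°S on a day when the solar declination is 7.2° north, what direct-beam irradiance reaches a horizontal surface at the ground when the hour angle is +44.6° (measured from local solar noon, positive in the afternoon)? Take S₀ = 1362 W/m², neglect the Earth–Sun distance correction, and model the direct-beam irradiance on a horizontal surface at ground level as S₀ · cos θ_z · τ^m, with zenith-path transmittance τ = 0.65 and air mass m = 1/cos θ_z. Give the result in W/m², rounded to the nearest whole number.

364 W/m²

With φ = -27.4°, δ = 7.2°, H = 44.60°: sin φ sin δ = -0.0577, cos φ cos δ cos H = 0.6272, so cos θ_z = 0.5695.
Air mass m = 1/cos θ_z = 1/0.5695 = 1.756; τ^m = 0.65^1.756 = 0.4693.
Surface direct beam = 1362 × 0.5695 × 0.4693 = 364.02 W/m².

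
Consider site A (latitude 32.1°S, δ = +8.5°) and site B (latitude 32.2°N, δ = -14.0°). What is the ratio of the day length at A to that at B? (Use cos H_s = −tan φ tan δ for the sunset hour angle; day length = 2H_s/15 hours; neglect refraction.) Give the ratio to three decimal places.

1.045

A: H_s = arccos(−tan -32.1° · tan 8.5°) = 84.62°, so 2H_s/15 = 11.2827 h.
B: H_s = arccos(−tan 32.2° · tan -14.0°) = 80.97°, so 2H_s/15 = 10.7960 h.
Ratio A/B = 11.2827 / 10.7960 = 1.0451.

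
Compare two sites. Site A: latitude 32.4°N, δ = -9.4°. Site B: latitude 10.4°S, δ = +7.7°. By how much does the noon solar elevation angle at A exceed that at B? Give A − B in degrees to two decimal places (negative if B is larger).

A: 90° − |32.4 − (-9.4)| = 48.20°.
B: 90° − |-10.4 − (7.7)| = 71.90°.
A − B = 48.20 − 71.90 = -23.70°.

-23.70°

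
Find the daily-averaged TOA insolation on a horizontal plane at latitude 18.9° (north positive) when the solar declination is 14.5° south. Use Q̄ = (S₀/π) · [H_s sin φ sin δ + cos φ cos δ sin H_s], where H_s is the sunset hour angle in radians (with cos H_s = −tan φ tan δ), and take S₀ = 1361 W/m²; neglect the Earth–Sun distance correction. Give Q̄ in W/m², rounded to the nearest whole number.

343 W/m²

−tan φ tan δ = −(0.3424)(-0.2586) = 0.0885; H_s = arccos(0.0885) = 84.92°. In radians, H_s = 1.4821.
H_s sin φ sin δ = 1.4821 × 0.3239 × -0.2504 = -0.1202.
cos φ cos δ sin H_s = 0.9461 × 0.9681 × 0.9961 = 0.9123.
Q̄ = (1361/π) × (-0.1202 + 0.9123) = 433.22 × 0.7921 = 343.15 W/m².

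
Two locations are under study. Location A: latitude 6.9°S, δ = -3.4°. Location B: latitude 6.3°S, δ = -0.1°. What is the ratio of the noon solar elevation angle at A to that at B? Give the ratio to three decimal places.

1.032

A: 90° − |-6.9 − (-3.4)| = 86.50°.
B: 90° − |-6.3 − (-0.1)| = 83.80°.
Ratio A/B = 86.5000 / 83.8000 = 1.0322.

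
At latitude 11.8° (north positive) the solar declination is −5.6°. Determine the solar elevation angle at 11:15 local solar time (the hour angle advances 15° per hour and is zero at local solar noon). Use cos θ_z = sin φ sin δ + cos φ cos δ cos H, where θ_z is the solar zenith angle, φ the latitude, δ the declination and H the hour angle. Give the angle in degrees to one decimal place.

Hour angle H = 15° × (11.25 − 12) = -11.25°.
cos θ_z = sin φ sin δ + cos φ cos δ cos H = (0.2045)(-0.0976) + (0.9789)(0.9952)(0.9808) = 0.9355.
θ_z = arccos(0.9355) = 20.69°, so the elevation is 90° − 20.69° = 69.31°.

69.3°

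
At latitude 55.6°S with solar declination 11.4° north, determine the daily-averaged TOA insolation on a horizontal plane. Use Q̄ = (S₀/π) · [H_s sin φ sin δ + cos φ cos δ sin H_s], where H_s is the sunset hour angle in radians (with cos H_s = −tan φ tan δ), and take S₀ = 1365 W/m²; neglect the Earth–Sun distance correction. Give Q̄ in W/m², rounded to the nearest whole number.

140 W/m²

The sunset hour angle satisfies cos H_s = −tan φ tan δ = 0.2945, giving H_s = 72.87°. In radians, H_s = 1.2718.
H_s sin φ sin δ = 1.2718 × -0.8251 × 0.1977 = -0.2075.
cos φ cos δ sin H_s = 0.5650 × 0.9803 × 0.9556 = 0.5293.
Q̄ = (1365/π) × (-0.2075 + 0.5293) = 434.49 × 0.3218 = 139.82 W/m².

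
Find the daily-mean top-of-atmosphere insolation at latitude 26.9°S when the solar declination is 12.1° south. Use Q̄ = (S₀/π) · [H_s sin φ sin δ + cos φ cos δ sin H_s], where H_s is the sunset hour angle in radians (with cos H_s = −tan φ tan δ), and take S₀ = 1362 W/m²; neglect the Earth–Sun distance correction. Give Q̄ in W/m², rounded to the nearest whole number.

−tan φ tan δ = −(-0.5073)(-0.2144) = -0.1088; H_s = arccos(-0.1088) = 96.25°. In radians, H_s = 1.6799.
H_s sin φ sin δ = 1.6799 × -0.4524 × -0.2096 = 0.1593.
cos φ cos δ sin H_s = 0.8918 × 0.9778 × 0.9941 = 0.8669.
Q̄ = (1362/π) × (0.1593 + 0.8669) = 433.54 × 1.0262 = 444.90 W/m².

445 W/m²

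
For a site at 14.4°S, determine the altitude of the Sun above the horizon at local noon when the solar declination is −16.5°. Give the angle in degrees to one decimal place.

At local solar noon the hour angle is zero, so the elevation is 90° − |φ − δ| = 90° − |-14.4° − (-16.5°)| = 90° − 2.1° = 87.9°.

87.9°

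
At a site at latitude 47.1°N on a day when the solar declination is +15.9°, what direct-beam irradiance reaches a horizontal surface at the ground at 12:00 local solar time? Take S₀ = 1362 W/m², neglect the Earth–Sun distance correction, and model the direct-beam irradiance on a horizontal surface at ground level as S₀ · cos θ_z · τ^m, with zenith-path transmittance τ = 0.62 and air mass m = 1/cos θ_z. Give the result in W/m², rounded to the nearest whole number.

Hour angle H = 15° × (12 − 12) = 0.00°.
cos θ_z = sin φ sin δ + cos φ cos δ cos H = (0.7325)(0.2740) + (0.6807)(0.9617)(1.0000) = 0.8553.
Air mass m = 1/cos θ_z = 1/0.8553 = 1.169; τ^m = 0.62^1.169 = 0.5719.
Surface direct beam = 1362 × 0.8553 × 0.5719 = 666.22 W/m².

666 W/m²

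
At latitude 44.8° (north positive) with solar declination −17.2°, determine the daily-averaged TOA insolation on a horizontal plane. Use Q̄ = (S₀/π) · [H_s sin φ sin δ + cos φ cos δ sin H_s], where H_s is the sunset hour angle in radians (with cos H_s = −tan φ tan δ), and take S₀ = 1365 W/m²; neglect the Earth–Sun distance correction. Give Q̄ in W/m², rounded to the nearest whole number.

−tan φ tan δ = −(0.9930)(-0.3096) = 0.3074; H_s = arccos(0.3074) = 72.10°. In radians, H_s = 1.2584.
H_s sin φ sin δ = 1.2584 × 0.7046 × -0.2957 = -0.2622.
cos φ cos δ sin H_s = 0.7096 × 0.9553 × 0.9516 = 0.6451.
Q̄ = (1365/π) × (-0.2622 + 0.6451) = 434.49 × 0.3829 = 166.37 W/m².

166 W/m²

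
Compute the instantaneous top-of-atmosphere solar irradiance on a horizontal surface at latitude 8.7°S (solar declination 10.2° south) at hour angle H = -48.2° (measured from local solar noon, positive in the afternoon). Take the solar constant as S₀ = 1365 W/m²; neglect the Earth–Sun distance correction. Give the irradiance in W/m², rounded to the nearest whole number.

922 W/m²

With φ = -8.7°, δ = -10.2°, H = -48.20°: sin φ sin δ = 0.0268, cos φ cos δ cos H = 0.6485, so cos θ_z = 0.6753.
Top-of-atmosphere irradiance = S₀ cos θ_z = 1365 × 0.6753 = 921.78 W/m².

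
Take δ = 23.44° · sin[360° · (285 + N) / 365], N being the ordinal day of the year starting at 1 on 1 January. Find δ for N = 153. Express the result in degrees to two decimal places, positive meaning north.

+22.29°

360 × (285 + 153) / 365 = 432.000°; sin(432.000°) = 0.9511.
δ = 23.44 × 0.9511 = 22.294° ≈ +22.29°.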